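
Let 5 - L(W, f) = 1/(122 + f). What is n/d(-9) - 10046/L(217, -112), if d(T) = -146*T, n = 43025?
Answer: -129896215/64386 ≈ -2017.5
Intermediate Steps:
L(W, f) = 5 - 1/(122 + f)
n/d(-9) - 10046/L(217, -112) = 43025/((-146*(-9))) - 10046*(122 - 112)/(609 + 5*(-112)) = 43025/1314 - 10046*10/(609 - 560) = 43025*(1/1314) - 10046/((⅒)*49) = 43025/1314 - 10046/49/10 = 43025/1314 - 10046*10/49 = 43025/1314 - 100460/49 = -129896215/64386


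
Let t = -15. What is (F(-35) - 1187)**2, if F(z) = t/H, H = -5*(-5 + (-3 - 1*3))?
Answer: 170563600/121 ≈ 1.4096e+6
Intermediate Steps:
H = 55 (H = -5*(-5 + (-3 - 3)) = -5*(-5 - 6) = -5*(-11) = 55)
F(z) = -3/11 (F(z) = -15/55 = -15*1/55 = -3/11)
(F(-35) - 1187)**2 = (-3/11 - 1187)**2 = (-13060/11)**2 = 170563600/121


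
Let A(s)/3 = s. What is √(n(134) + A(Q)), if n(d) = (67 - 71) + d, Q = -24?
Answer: √58 ≈ 7.6158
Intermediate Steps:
A(s) = 3*s
n(d) = -4 + d
√(n(134) + A(Q)) = √((-4 + 134) + 3*(-24)) = √(130 - 72) = √58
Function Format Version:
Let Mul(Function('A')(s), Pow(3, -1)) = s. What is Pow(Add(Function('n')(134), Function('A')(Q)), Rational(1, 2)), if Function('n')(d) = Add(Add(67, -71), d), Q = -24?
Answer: Pow(58, Rational(1, 2)) ≈ 7.6158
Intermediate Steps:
Function('A')(s) = Mul(3, s)
Function('n')(d) = Add(-4, d)
Pow(Add(Function('n')(134), Function('A')(Q)), Rational(1, 2)) = Pow(Add(Add(-4, 134), Mul(3, -24)), Rational(1, 2)) = Pow(Add(130, -72), Rational(1, 2)) = Pow(58, Rational(1, 2))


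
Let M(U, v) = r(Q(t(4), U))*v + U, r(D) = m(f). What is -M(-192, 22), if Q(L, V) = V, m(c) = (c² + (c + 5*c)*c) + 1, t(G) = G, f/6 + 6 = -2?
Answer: -354646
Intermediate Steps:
f = -48 (f = -36 + 6*(-2) = -36 - 12 = -48)
m(c) = 1 + 7*c² (m(c) = (c² + (6*c)*c) + 1 = (c² + 6*c²) + 1 = 7*c² + 1 = 1 + 7*c²)
r(D) = 16129 (r(D) = 1 + 7*(-48)² = 1 + 7*2304 = 1 + 16128 = 16129)
M(U, v) = U + 16129*v (M(U, v) = 16129*v + U = U + 16129*v)
-M(-192, 22) = -(-192 + 16129*22) = -(-192 + 354838) = -1*354646 = -354646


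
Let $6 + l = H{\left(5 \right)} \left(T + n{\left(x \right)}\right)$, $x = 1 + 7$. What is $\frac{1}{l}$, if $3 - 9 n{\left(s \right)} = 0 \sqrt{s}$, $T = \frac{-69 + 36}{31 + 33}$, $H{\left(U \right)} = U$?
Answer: $- \frac{192}{1327} \approx -0.14469$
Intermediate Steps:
$x = 8$
$T = - \frac{33}{64} \approx -0.51563$
$n{\left(s \right)} = \frac{1}{3}$ ($n{\left(s \right)} = \frac{1}{3} - \frac{0 \sqrt{s}}{9} = \frac{1}{3} - 0 = \frac{1}{3} + 0 = \frac{1}{3}$)
$l = - \frac{1327}{192}$ ($l = -6 + 5 \left(- \frac{33}{64} + \frac{1}{3}\right) = -6 + 5 \left(- \frac{35}{192}\right) = -6 - \frac{175}{192} = - \frac{1327}{192} \approx -6.9115$)
$\frac{1}{l} = \frac{1}{- \frac{1327}{192}} = - \frac{192}{1327}$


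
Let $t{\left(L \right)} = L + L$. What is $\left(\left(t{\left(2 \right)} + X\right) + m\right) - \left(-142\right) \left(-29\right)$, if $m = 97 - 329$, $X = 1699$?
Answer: $-2647$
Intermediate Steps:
$m = -232$
$t{\left(L \right)} = 2 L$
$\left(\left(t{\left(2 \right)} + X\right) + m\right) - \left(-142\right) \left(-29\right) = \left(\left(2 \cdot 2 + 1699\right) - 232\right) - \left(-142\right) \left(-29\right) = \left(\left(4 + 1699\right) - 232\right) - 4118 = \left(1703 - 232\right) - 4118 = 1471 - 4118 = -2647$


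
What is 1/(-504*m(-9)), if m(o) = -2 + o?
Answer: 1/5544 ≈ 0.00018038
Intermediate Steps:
1/(-504*m(-9)) = 1/(-504*(-2 - 9)) = 1/(-504*(-11)) = 1/5544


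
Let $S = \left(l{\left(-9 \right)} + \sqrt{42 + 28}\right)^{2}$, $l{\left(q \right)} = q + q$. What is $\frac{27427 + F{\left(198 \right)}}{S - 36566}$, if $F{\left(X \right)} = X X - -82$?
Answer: $- \frac{603285659}{327080716} + \frac{600417 \sqrt{70}}{327080716} \approx -1.8291$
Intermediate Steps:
$l{\left(q \right)} = 2 q$
$S = \left(-18 + \sqrt{70}\right)^{2}$ ($S = \left(2 \left(-9\right) + \sqrt{42 + 28}\right)^{2} = \left(-18 + \sqrt{70}\right)^{2} \approx 92.802$)
$F{\left(X \right)} = 82 + X^{2}$ ($F{\left(X \right)} = X^{2} + 82 = 82 + X^{2}$)
$\frac{27427 + F{\left(198 \right)}}{S - 36566} = \frac{27427 + \left(82 + 198^{2}\right)}{\left(18 - \sqrt{70}\right)^{2} - 36566} = \frac{27427 + \left(82 + 39204\right)}{-36566 + \left(18 - \sqrt{70}\right)^{2}} = \frac{27427 + 39286}{-36566 + \left(18 - \sqrt{70}\right)^{2}} = \frac{66713}{-36566 + \left(18 - \sqrt{70}\right)^{2}}$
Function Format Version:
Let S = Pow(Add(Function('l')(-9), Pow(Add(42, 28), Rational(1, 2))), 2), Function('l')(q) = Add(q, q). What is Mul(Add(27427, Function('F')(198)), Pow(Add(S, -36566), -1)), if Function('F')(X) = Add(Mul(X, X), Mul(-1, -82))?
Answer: Add(Rational(-603285659, 327080716), Mul(Rational(600417, 327080716), Pow(70, Rational(1, 2)))) ≈ -1.8291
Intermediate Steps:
Function('l')(q) = Mul(2, q)
S = Pow(Add(-18, Pow(70, Rational(1, 2))), 2) (S = Pow(Add(Mul(2, -9), Pow(Add(42, 28), Rational(1, 2))), 2) = Pow(Add(-18, Pow(70, Rational(1, 2))), 2) ≈ 92.802)
Function('F')(X) = Add(82, Pow(X, 2)) (Function('F')(X) = Add(Pow(X, 2), 82) = Add(82, Pow(X, 2)))
Mul(Add(27427, Function('F')(198)), Pow(Add(S, -36566), -1)) = Mul(Add(27427, Add(82, Pow(198, 2))), Pow(Add(Pow(Add(18, Mul(-1, Pow(70, Rational(1, 2)))), 2), -36566), -1)) = Mul(Add(27427, Add(82, 39204)), Pow(Add(-36566, Pow(Add(18, Mul(-1, Pow(70, Rational(1, 2)))), 2)), -1)) = Mul(Add(27427, 39286), Pow(Add(-36566, Pow(Add(18, Mul(-1, Pow(70, Rational(1, 2)))), 2)), -1)) = Mul(66713, Pow(Add(-36566, Pow(Add(18, Mul(-1, Pow(70, Rational(1, 2)))), 2)), -1))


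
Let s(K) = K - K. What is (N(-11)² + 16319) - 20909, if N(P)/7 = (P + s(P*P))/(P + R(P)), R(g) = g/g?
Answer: -453071/100 ≈ -4530.7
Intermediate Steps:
R(g) = 1
s(K) = 0
N(P) = 7*P/(1 + P) (N(P) = 7*((P + 0)/(P + 1)) = 7*(P/(1 + P)) = 7*P/(1 + P))
(N(-11)² + 16319) - 20909 = ((7*(-11)/(1 - 11))² + 16319) - 20909 = ((7*(-11)/(-10))² + 16319) - 20909 = ((7*(-11)*(-⅒))² + 16319) - 20909 = ((77/10)² + 16319) - 20909 = (5929/100 + 16319) - 20909 = 1637829/100 - 20909 = -453071/100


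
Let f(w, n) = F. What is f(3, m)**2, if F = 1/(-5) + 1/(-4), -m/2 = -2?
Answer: 81/400 ≈ 0.20250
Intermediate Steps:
m = 4 (m = -2*(-2) = 4)
F = -9/20 (F = 1*(-1/5) + 1*(-1/4) = -1/5 - 1/4 = -9/20 ≈ -0.45000)
f(w, n) = -9/20
f(3, m)**2 = (-9/20)**2 = 81/400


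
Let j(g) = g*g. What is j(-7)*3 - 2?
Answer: 145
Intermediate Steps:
j(g) = g**2
j(-7)*3 - 2 = (-7)**2*3 - 2 = 49*3 - 2 = 147 - 2 = 145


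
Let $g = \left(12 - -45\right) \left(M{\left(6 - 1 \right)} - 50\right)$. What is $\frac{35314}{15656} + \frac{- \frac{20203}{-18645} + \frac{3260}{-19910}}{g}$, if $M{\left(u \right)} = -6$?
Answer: $\frac{2502370913711}{1109535162120} \approx 2.2553$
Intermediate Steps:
$g = -3192$ ($g = \left(12 - -45\right) \left(-6 - 50\right) = \left(12 + 45\right) \left(-56\right) = 57 \left(-56\right) = -3192$)
$\frac{35314}{15656} + \frac{- \frac{20203}{-18645} + \frac{3260}{-19910}}{g} = \frac{35314}{15656} + \frac{- \frac{20203}{-18645} + \frac{3260}{-19910}}{-3192} = 35314 \cdot \frac{1}{15656} + \left(\left(-20203\right) \left(- \frac{1}{18645}\right) + 3260 \left(- \frac{1}{19910}\right)\right) \left(- \frac{1}{3192}\right) = \frac{17657}{7828} + \left(\frac{20203}{18645} - \frac{326}{1991}\right) \left(- \frac{1}{3192}\right) = \frac{17657}{7828} + \frac{3104173}{3374745} \left(- \frac{1}{3192}\right) = \frac{17657}{7828} - \frac{3104173}{10772186040} = \frac{2502370913711}{1109535162120}$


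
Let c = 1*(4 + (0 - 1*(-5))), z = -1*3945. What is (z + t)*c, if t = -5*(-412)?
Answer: -16965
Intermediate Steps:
z = -3945
t = 2060
c = 9 (c = 1*(4 + (0 + 5)) = 1*(4 + 5) = 1*9 = 9)
(z + t)*c = (-3945 + 2060)*9 = -1885*9 = -16965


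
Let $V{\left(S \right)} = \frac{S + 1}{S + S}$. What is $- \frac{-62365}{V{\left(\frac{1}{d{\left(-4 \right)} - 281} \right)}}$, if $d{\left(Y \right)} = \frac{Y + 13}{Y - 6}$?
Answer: $- \frac{1247300}{2809} \approx -444.04$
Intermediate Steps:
$d{\left(Y \right)} = \frac{13 + Y}{-6 + Y}$
$V{\left(S \right)} = \frac{1 + S}{2 S}$
$- \frac{-62365}{V{\left(\frac{1}{d{\left(-4 \right)} - 281} \right)}} = - \frac{-62365}{\frac{1}{2} \frac{1}{\frac{1}{\frac{13 - 4}{-6 - 4} - 281}} \left(1 + \frac{1}{\frac{13 - 4}{-6 - 4} - 281}\right)} = - \frac{-62365}{\frac{1}{2} \frac{1}{\frac{1}{\frac{1}{-10} \cdot 9 - 281}} \left(1 + \frac{1}{\frac{1}{-10} \cdot 9 - 281}\right)} = - \frac{-62365}{\frac{1}{2} \frac{1}{\frac{1}{\left(- \frac{1}{10}\right) 9 - 281}} \left(1 + \frac{1}{\left(- \frac{1}{10}\right) 9 - 281}\right)} = - \frac{-62365}{\frac{1}{2} \frac{1}{\frac{1}{- \frac{9}{10} - 281}} \left(1 + \frac{1}{- \frac{9}{10} - 281}\right)} = - \frac{-62365}{\frac{1}{2} \frac{1}{\frac{1}{- \frac{2819}{10}}} \left(1 + \frac{1}{- \frac{2819}{10}}\right)} = - \frac{-62365}{\frac{1}{2} \frac{1}{- \frac{10}{2819}} \left(1 - \frac{10}{2819}\right)} = - \frac{-62365}{\frac{1}{2} \left(- \frac{2819}{10}\right) \frac{2809}{2819}} = - \frac{-62365}{- \frac{2809}{20}} = - \frac{\left(-62365\right) \left(-20\right)}{2809} = \left(-1\right) \frac{1247300}{2809} = - \frac{1247300}{2809}$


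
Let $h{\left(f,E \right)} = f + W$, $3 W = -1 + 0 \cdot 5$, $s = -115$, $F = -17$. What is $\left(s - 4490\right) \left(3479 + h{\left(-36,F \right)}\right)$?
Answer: $-15853480$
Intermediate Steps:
$W = - \frac{1}{3}$ ($W = \frac{-1 + 0 \cdot 5}{3} = \frac{-1 + 0}{3} = \frac{1}{3} \left(-1\right) = - \frac{1}{3} \approx -0.33333$)
$h{\left(f,E \right)} = - \frac{1}{3} + f$ ($h{\left(f,E \right)} = f - \frac{1}{3} = - \frac{1}{3} + f$)
$\left(s - 4490\right) \left(3479 + h{\left(-36,F \right)}\right) = \left(-115 - 4490\right) \left(3479 - \frac{109}{3}\right) = - 4605 \left(3479 - \frac{109}{3}\right) = \left(-4605\right) \frac{10328}{3} = -15853480$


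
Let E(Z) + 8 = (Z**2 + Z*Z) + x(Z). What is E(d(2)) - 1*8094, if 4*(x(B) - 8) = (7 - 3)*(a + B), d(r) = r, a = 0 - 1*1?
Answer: -8085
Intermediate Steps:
a = -1 (a = 0 - 1 = -1)
x(B) = 7 + B (x(B) = 8 + ((7 - 3)*(-1 + B))/4 = 8 + (4*(-1 + B))/4 = 8 + (-4 + 4*B)/4 = 8 + (-1 + B) = 7 + B)
E(Z) = -1 + Z + 2*Z**2 (E(Z) = -8 + ((Z**2 + Z*Z) + (7 + Z)) = -8 + ((Z**2 + Z**2) + (7 + Z)) = -8 + (2*Z**2 + (7 + Z)) = -8 + (7 + Z + 2*Z**2) = -1 + Z + 2*Z**2)
E(d(2)) - 1*8094 = (-1 + 2 + 2*2**2) - 1*8094 = (-1 + 2 + 2*4) - 8094 = (-1 + 2 + 8) - 8094 = 9 - 8094 = -8085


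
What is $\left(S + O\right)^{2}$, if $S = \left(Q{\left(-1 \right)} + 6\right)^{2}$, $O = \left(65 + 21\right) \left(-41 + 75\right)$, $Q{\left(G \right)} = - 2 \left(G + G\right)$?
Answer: $9144576$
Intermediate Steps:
$Q{\left(G \right)} = - 4 G$ ($Q{\left(G \right)} = - 2 \cdot 2 G = - 4 G$)
$O = 2924$ ($O = 86 \cdot 34 = 2924$)
$S = 100$ ($S = \left(\left(-4\right) \left(-1\right) + 6\right)^{2} = \left(4 + 6\right)^{2} = 10^{2} = 100$)
$\left(S + O\right)^{2} = \left(100 + 2924\right)^{2} = 3024^{2} = 9144576$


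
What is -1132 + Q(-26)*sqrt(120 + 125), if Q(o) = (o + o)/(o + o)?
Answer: -1132 + 7*sqrt(5) ≈ -1116.3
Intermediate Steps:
Q(o) = 1 (Q(o) = (2*o)/((2*o)) = (2*o)*(1/(2*o)) = 1)
-1132 + Q(-26)*sqrt(120 + 125) = -1132 + 1*sqrt(120 + 125) = -1132 + 1*sqrt(245) = -1132 + 1*(7*sqrt(5)) = -1132 + 7*sqrt(5)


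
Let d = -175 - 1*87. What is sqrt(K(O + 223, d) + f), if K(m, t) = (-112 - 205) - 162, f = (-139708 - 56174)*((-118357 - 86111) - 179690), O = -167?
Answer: sqrt(75249636877) ≈ 2.7432e+5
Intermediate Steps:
f = 75249637356 (f = -195882*(-204468 - 179690) = -195882*(-384158) = 75249637356)
d = -262 (d = -175 - 87 = -262)
K(m, t) = -479 (K(m, t) = -317 - 162 = -479)
sqrt(K(O + 223, d) + f) = sqrt(-479 + 75249637356) = sqrt(75249636877)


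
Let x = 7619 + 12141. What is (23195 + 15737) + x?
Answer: 58692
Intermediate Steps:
x = 19760
(23195 + 15737) + x = (23195 + 15737) + 19760 = 38932 + 19760 = 58692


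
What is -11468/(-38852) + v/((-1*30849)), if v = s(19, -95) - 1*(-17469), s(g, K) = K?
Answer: -11472797/42805191 ≈ -0.26802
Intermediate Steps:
v = 17374 (v = -95 - 1*(-17469) = -95 + 17469 = 17374)
-11468/(-38852) + v/((-1*30849)) = -11468/(-38852) + 17374/((-1*30849)) = -11468*(-1/38852) + 17374/(-30849) = 2867/9713 + 17374*(-1/30849) = 2867/9713 - 2482/4407 = -11472797/42805191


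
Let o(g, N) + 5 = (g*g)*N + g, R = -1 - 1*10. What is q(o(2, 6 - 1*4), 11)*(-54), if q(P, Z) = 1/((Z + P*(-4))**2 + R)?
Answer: -27/35 ≈ -0.77143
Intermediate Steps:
R = -11 (R = -1 - 10 = -11)
o(g, N) = -5 + g + N*g**2 (o(g, N) = -5 + ((g*g)*N + g) = -5 + (g**2*N + g) = -5 + (N*g**2 + g) = -5 + (g + N*g**2) = -5 + g + N*g**2)
q(P, Z) = 1/(-11 + (Z - 4*P)**2) (q(P, Z) = 1/((Z + P*(-4))**2 - 11) = 1/((Z - 4*P)**2 - 11) = 1/(-11 + (Z - 4*P)**2))
q(o(2, 6 - 1*4), 11)*(-54) = -54/(-11 + (-1*11 + 4*(-5 + 2 + (6 - 1*4)*2**2))**2) = -54/(-11 + (-11 + 4*(-5 + 2 + (6 - 4)*4))**2) = -54/(-11 + (-11 + 4*(-5 + 2 + 2*4))**2) = -54/(-11 + (-11 + 4*(-5 + 2 + 8))**2) = -54/(-11 + (-11 + 4*5)**2) = -54/(-11 + (-11 + 20)**2) = -54/(-11 + 9**2) = -54/(-11 + 81) = -54/70 = (1/70)*(-54) = -27/35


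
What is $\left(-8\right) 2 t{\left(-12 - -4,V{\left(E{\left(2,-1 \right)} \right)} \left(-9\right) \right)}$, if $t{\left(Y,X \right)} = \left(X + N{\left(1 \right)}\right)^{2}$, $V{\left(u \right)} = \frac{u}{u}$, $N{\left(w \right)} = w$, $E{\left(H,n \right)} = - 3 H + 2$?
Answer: $-1024$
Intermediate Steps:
$E{\left(H,n \right)} = 2 - 3 H$
$V{\left(u \right)} = 1$
$t{\left(Y,X \right)} = \left(1 + X\right)^{2}$ ($t{\left(Y,X \right)} = \left(X + 1\right)^{2} = \left(1 + X\right)^{2}$)
$\left(-8\right) 2 t{\left(-12 - -4,V{\left(E{\left(2,-1 \right)} \right)} \left(-9\right) \right)} = \left(-8\right) 2 \left(1 + 1 \left(-9\right)\right)^{2} = - 16 \left(1 - 9\right)^{2} = - 16 \left(-8\right)^{2} = \left(-16\right) 64 = -1024$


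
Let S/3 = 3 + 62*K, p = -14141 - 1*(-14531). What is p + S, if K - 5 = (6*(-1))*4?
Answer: -3135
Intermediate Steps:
p = 390 (p = -14141 + 14531 = 390)
K = -19 (K = 5 + (6*(-1))*4 = 5 - 6*4 = 5 - 24 = -19)
S = -3525 (S = 3*(3 + 62*(-19)) = 3*(3 - 1178) = 3*(-1175) = -3525)
p + S = 390 - 3525 = -3135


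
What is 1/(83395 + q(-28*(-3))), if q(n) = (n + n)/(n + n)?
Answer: 1/83396 ≈ 1.1991e-5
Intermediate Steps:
q(n) = 1 (q(n) = (2*n)/((2*n)) = (2*n)*(1/(2*n)) = 1)
1/(83395 + q(-28*(-3))) = 1/(83395 + 1) = 1/83396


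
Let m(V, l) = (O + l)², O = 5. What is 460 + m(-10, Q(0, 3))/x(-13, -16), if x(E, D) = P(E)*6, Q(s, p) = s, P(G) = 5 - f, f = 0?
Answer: 2765/6 ≈ 460.83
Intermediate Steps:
P(G) = 5 (P(G) = 5 - 1*0 = 5 + 0 = 5)
m(V, l) = (5 + l)²
x(E, D) = 30 (x(E, D) = 5*6 = 30)
460 + m(-10, Q(0, 3))/x(-13, -16) = 460 + (5 + 0)²/30 = 460 + (1/30)*5² = 460 + (1/30)*25 = 460 + ⅚ = 2765/6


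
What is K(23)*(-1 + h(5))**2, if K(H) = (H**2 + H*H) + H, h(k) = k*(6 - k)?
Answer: 17296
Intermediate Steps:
K(H) = H + 2*H**2 (K(H) = (H**2 + H**2) + H = 2*H**2 + H = H + 2*H**2)
K(23)*(-1 + h(5))**2 = (23*(1 + 2*23))*(-1 + 5*(6 - 1*5))**2 = (23*(1 + 46))*(-1 + 5*(6 - 5))**2 = (23*47)*(-1 + 5*1)**2 = 1081*(-1 + 5)**2 = 1081*4**2 = 1081*16 = 17296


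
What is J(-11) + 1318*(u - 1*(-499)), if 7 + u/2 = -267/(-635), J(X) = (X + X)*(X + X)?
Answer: 406922202/635 ≈ 6.4082e+5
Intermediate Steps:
J(X) = 4*X**2 (J(X) = (2*X)*(2*X) = 4*X**2)
u = -8356/635 (u = -14 + 2*(-267/(-635)) = -14 + 2*(-267*(-1)/635) = -14 + 2*(-1*(-267/635)) = -14 + 2*(267/635) = -14 + 534/635 = -8356/635 ≈ -13.159)
J(-11) + 1318*(u - 1*(-499)) = 4*(-11)**2 + 1318*(-8356/635 - 1*(-499)) = 4*121 + 1318*(-8356/635 + 499) = 484 + 1318*(308509/635) = 484 + 406614862/635 = 406922202/635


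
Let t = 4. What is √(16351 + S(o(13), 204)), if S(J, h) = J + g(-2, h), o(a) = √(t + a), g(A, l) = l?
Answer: √(16555 + √17) ≈ 128.68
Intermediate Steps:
o(a) = √(4 + a)
S(J, h) = J + h
√(16351 + S(o(13), 204)) = √(16351 + (√(4 + 13) + 204)) = √(16351 + (√17 + 204)) = √(16351 + (204 + √17)) = √(16555 + √17)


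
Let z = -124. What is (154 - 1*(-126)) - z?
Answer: 404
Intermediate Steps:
(154 - 1*(-126)) - z = (154 - 1*(-126)) - 1*(-124) = (154 + 126) + 124 = 280 + 124 = 404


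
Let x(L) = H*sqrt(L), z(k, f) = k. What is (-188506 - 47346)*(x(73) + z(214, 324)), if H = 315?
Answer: -50472328 - 74293380*sqrt(73) ≈ -6.8524e+8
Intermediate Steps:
x(L) = 315*sqrt(L)
(-188506 - 47346)*(x(73) + z(214, 324)) = (-188506 - 47346)*(315*sqrt(73) + 214) = -235852*(214 + 315*sqrt(73)) = -50472328 - 74293380*sqrt(73)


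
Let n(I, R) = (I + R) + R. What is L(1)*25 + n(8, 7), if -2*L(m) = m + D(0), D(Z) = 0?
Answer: 19/2 ≈ 9.5000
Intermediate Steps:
n(I, R) = I + 2*R
L(m) = -m/2 (L(m) = -(m + 0)/2 = -m/2)
L(1)*25 + n(8, 7) = -½*1*25 + (8 + 2*7) = -½*25 + (8 + 14) = -25/2 + 22 = 19/2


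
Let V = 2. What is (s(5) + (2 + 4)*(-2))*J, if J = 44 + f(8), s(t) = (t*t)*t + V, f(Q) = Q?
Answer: 5980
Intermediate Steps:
s(t) = 2 + t³ (s(t) = (t*t)*t + 2 = t²*t + 2 = t³ + 2 = 2 + t³)
J = 52 (J = 44 + 8 = 52)
(s(5) + (2 + 4)*(-2))*J = ((2 + 5³) + (2 + 4)*(-2))*52 = ((2 + 125) + 6*(-2))*52 = (127 - 12)*52 = 115*52 = 5980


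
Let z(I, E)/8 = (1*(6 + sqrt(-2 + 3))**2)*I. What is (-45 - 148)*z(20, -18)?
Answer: -1513120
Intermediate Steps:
z(I, E) = 392*I (z(I, E) = 8*((1*(6 + sqrt(-2 + 3))**2)*I) = 8*((1*(6 + sqrt(1))**2)*I) = 8*((1*(6 + 1)**2)*I) = 8*((1*7**2)*I) = 8*((1*49)*I) = 8*(49*I) = 392*I)
(-45 - 148)*z(20, -18) = (-45 - 148)*(392*20) = -193*7840 = -1513120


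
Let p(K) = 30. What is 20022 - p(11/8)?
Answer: 19992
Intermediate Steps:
20022 - p(11/8) = 20022 - 1*30 = 20022 - 30 = 19992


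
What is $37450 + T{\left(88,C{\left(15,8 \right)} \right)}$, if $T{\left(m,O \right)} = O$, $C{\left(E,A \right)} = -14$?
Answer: $37436$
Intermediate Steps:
$37450 + T{\left(88,C{\left(15,8 \right)} \right)} = 37450 - 14 = 37436$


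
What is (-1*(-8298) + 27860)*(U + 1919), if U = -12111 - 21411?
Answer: -1142701274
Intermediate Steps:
U = -33522
(-1*(-8298) + 27860)*(U + 1919) = (-1*(-8298) + 27860)*(-33522 + 1919) = (8298 + 27860)*(-31603) = 36158*(-31603) = -1142701274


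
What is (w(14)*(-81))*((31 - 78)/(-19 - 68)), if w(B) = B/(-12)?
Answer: 2961/58 ≈ 51.052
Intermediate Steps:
w(B) = -B/12 (w(B) = B*(-1/12) = -B/12)
(w(14)*(-81))*((31 - 78)/(-19 - 68)) = (-1/12*14*(-81))*((31 - 78)/(-19 - 68)) = (-7/6*(-81))*(-47/(-87)) = 189*(-47*(-1/87))/2 = (189/2)*(47/87) = 2961/58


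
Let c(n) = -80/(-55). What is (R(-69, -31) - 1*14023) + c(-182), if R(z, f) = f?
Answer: -154578/11 ≈ -14053.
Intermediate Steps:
c(n) = 16/11 (c(n) = -80*(-1/55) = 16/11)
(R(-69, -31) - 1*14023) + c(-182) = (-31 - 1*14023) + 16/11 = (-31 - 14023) + 16/11 = -14054 + 16/11 = -154578/11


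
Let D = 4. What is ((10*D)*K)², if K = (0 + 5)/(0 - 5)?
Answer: 1600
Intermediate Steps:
K = -1 (K = 5/(-5) = 5*(-⅕) = -1)
((10*D)*K)² = ((10*4)*(-1))² = (40*(-1))² = (-40)² = 1600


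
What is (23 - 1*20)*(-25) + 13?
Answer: -62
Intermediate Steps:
(23 - 1*20)*(-25) + 13 = (23 - 20)*(-25) + 13 = 3*(-25) + 13 = -75 + 13 = -62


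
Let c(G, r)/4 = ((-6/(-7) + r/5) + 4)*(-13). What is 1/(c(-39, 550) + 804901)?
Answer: 7/5592499 ≈ 1.2517e-6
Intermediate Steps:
c(G, r) = -1768/7 - 52*r/5 (c(G, r) = 4*(((-6/(-7) + r/5) + 4)*(-13)) = 4*(((-6*(-⅐) + r*(⅕)) + 4)*(-13)) = 4*(((6/7 + r/5) + 4)*(-13)) = 4*((34/7 + r/5)*(-13)) = 4*(-442/7 - 13*r/5) = -1768/7 - 52*r/5)
1/(c(-39, 550) + 804901) = 1/((-1768/7 - 52/5*550) + 804901) = 1/((-1768/7 - 5720) + 804901) = 1/(-41808/7 + 804901) = 1/(5592499/7) = 7/5592499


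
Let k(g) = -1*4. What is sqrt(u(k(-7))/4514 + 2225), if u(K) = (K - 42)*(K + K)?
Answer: 3*sqrt(1259408257)/2257 ≈ 47.171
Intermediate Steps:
k(g) = -4
u(K) = 2*K*(-42 + K) (u(K) = (-42 + K)*(2*K) = 2*K*(-42 + K))
sqrt(u(k(-7))/4514 + 2225) = sqrt((2*(-4)*(-42 - 4))/4514 + 2225) = sqrt((2*(-4)*(-46))*(1/4514) + 2225) = sqrt(368*(1/4514) + 2225) = sqrt(184/2257 + 2225) = sqrt(5022009/2257) = 3*sqrt(1259408257)/2257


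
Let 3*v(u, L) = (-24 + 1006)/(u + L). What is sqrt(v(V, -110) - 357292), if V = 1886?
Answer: I*sqrt(70435079378)/444 ≈ 597.74*I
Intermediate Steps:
v(u, L) = 982/(3*(L + u)) (v(u, L) = ((-24 + 1006)/(u + L))/3 = (982/(L + u))/3 = 982/(3*(L + u)))
sqrt(v(V, -110) - 357292) = sqrt(982/(3*(-110 + 1886)) - 357292) = sqrt((982/3)/1776 - 357292) = sqrt((982/3)*(1/1776) - 357292) = sqrt(491/2664 - 357292) = sqrt(-951825397/2664) = I*sqrt(70435079378)/444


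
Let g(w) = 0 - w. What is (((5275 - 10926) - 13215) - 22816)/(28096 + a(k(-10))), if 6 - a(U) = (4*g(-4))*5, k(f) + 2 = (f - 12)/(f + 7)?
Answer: -20841/14011 ≈ -1.4875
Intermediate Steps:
g(w) = -w
k(f) = -2 + (-12 + f)/(7 + f) (k(f) = -2 + (f - 12)/(f + 7) = -2 + (-12 + f)/(7 + f))
a(U) = -74 (a(U) = 6 - 4*(-1*(-4))*5 = 6 - 4*4*5 = 6 - 16*5 = 6 - 1*80 = 6 - 80 = -74)
(((5275 - 10926) - 13215) - 22816)/(28096 + a(k(-10))) = (((5275 - 10926) - 13215) - 22816)/(28096 - 74) = ((-5651 - 13215) - 22816)/28022 = (-18866 - 22816)*(1/28022) = -41682*1/28022 = -20841/14011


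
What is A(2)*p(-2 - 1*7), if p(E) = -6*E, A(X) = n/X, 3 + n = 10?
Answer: 189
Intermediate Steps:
n = 7 (n = -3 + 10 = 7)
A(X) = 7/X
A(2)*p(-2 - 1*7) = (7/2)*(-6*(-2 - 1*7)) = (7*(1/2))*(-6*(-2 - 7)) = 7*(-6*(-9))/2 = (7/2)*54 = 189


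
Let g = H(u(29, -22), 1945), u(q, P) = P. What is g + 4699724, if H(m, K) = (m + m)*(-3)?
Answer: 4699856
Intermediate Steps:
H(m, K) = -6*m (H(m, K) = (2*m)*(-3) = -6*m)
g = 132 (g = -6*(-22) = 132)
g + 4699724 = 132 + 4699724 = 4699856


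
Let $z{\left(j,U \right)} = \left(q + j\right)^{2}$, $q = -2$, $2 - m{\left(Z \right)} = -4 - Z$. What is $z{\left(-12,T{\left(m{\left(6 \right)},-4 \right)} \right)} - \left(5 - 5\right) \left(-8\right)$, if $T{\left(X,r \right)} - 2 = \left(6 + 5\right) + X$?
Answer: $196$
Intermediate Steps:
$m{\left(Z \right)} = 6 + Z$ ($m{\left(Z \right)} = 2 - \left(-4 - Z\right) = 2 + \left(4 + Z\right) = 6 + Z$)
$T{\left(X,r \right)} = 13 + X$ ($T{\left(X,r \right)} = 2 + \left(\left(6 + 5\right) + X\right) = 2 + \left(11 + X\right) = 13 + X$)
$z{\left(j,U \right)} = \left(-2 + j\right)^{2}$
$z{\left(-12,T{\left(m{\left(6 \right)},-4 \right)} \right)} - \left(5 - 5\right) \left(-8\right) = \left(-2 - 12\right)^{2} - \left(5 - 5\right) \left(-8\right) = \left(-14\right)^{2} - 0 \left(-8\right) = 196 - 0 = 196 + 0 = 196$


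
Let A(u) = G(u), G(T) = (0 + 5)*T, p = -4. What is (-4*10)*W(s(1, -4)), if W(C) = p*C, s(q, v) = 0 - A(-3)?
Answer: 2400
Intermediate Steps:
G(T) = 5*T
A(u) = 5*u
s(q, v) = 15 (s(q, v) = 0 - 5*(-3) = 0 - 1*(-15) = 0 + 15 = 15)
W(C) = -4*C
(-4*10)*W(s(1, -4)) = (-4*10)*(-4*15) = -40*(-60) = 2400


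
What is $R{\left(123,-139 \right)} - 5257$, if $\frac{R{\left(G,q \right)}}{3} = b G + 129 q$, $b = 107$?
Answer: $-19567$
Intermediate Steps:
$R{\left(G,q \right)} = 321 G + 387 q$ ($R{\left(G,q \right)} = 3 \left(107 G + 129 q\right) = 321 G + 387 q$)
$R{\left(123,-139 \right)} - 5257 = \left(321 \cdot 123 + 387 \left(-139\right)\right) - 5257 = \left(39483 - 53793\right) - 5257 = -14310 - 5257 = -19567$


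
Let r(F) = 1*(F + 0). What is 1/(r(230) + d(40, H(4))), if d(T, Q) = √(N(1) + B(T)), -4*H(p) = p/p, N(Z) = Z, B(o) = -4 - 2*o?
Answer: 230/52983 - I*√83/52983 ≈ 0.004341 - 0.00017195*I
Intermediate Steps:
H(p) = -¼ (H(p) = -p/(4*p) = -¼*1 = -¼)
d(T, Q) = √(-3 - 2*T) (d(T, Q) = √(1 + (-4 - 2*T)) = √(-3 - 2*T))
r(F) = F (r(F) = 1*F = F)
1/(r(230) + d(40, H(4))) = 1/(230 + √(-3 - 2*40)) = 1/(230 + √(-3 - 80)) = 1/(230 + √(-83)) = 1/(230 + I*√83)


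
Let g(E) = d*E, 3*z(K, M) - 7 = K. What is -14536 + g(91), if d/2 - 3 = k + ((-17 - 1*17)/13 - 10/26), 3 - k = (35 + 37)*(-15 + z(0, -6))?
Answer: 151994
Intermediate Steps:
z(K, M) = 7/3 + K/3
k = 915 (k = 3 - (35 + 37)*(-15 + (7/3 + (1/3)*0)) = 3 - 72*(-15 + (7/3 + 0)) = 3 - 72*(-15 + 7/3) = 3 - 72*(-38)/3 = 3 - 1*(-912) = 3 + 912 = 915)
d = 1830 (d = 6 + 2*(915 + ((-17 - 1*17)/13 - 10/26)) = 6 + 2*(915 + ((-17 - 17)*(1/13) - 10*1/26)) = 6 + 2*(915 + (-34*1/13 - 5/13)) = 6 + 2*(915 + (-34/13 - 5/13)) = 6 + 2*(915 - 3) = 6 + 2*912 = 6 + 1824 = 1830)
g(E) = 1830*E
-14536 + g(91) = -14536 + 1830*91 = -14536 + 166530 = 151994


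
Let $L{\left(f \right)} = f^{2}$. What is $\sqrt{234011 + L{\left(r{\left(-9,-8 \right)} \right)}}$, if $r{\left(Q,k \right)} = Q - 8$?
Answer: $10 \sqrt{2343} \approx 484.05$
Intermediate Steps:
$r{\left(Q,k \right)} = -8 + Q$ ($r{\left(Q,k \right)} = Q - 8 = -8 + Q$)
$\sqrt{234011 + L{\left(r{\left(-9,-8 \right)} \right)}} = \sqrt{234011 + \left(-8 - 9\right)^{2}} = \sqrt{234011 + \left(-17\right)^{2}} = \sqrt{234011 + 289} = \sqrt{234300} = 10 \sqrt{2343}$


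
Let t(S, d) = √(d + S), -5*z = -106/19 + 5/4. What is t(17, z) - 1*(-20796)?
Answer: 20796 + √644955/190 ≈ 20800.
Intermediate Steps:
z = 329/380 (z = -(-106/19 + 5/4)/5 = -⅕*(-329/76) = 329/380 ≈ 0.86579)
t(S, d) = √(S + d)
t(17, z) - 1*(-20796) = √(17 + 329/380) - 1*(-20796) = √(6789/380) + 20796 = √644955/190 + 20796 = 20796 + √644955/190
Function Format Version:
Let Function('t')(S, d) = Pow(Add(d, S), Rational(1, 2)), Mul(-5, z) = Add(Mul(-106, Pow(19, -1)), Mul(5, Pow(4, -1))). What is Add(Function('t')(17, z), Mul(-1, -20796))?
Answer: Add(20796, Mul(Rational(1, 190), Pow(644955, Rational(1, 2)))) ≈ 20800.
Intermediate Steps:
z = Rational(329, 380) (z = Mul(Rational(-1, 5), Add(Mul(-106, Pow(19, -1)), Mul(5, Pow(4, -1)))) = Mul(Rational(-1, 5), Add(Mul(-106, Rational(1, 19)), Mul(5, Rational(1, 4)))) = Mul(Rational(-1, 5), Add(Rational(-106, 19), Rational(5, 4))) = Mul(Rational(-1, 5), Rational(-329, 76)) = Rational(329, 380) ≈ 0.86579)
Function('t')(S, d) = Pow(Add(S, d), Rational(1, 2))
Add(Function('t')(17, z), Mul(-1, -20796)) = Add(Pow(Add(17, Rational(329, 380)), Rational(1, 2)), Mul(-1, -20796)) = Add(Pow(Rational(6789, 380), Rational(1, 2)), 20796) = Add(Mul(Rational(1, 190), Pow(644955, Rational(1, 2))), 20796) = Add(20796, Mul(Rational(1, 190), Pow(644955, Rational(1, 2))))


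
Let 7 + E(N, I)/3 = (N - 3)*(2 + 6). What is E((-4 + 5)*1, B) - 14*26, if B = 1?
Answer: -433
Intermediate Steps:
E(N, I) = -93 + 24*N (E(N, I) = -21 + 3*((N - 3)*(2 + 6)) = -21 + 3*((-3 + N)*8) = -21 + 3*(-24 + 8*N) = -21 + (-72 + 24*N) = -93 + 24*N)
E((-4 + 5)*1, B) - 14*26 = (-93 + 24*((-4 + 5)*1)) - 14*26 = (-93 + 24*(1*1)) - 364 = (-93 + 24*1) - 364 = (-93 + 24) - 364 = -69 - 364 = -433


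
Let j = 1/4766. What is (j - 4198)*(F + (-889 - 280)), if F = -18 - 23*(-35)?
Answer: 3821464397/2383 ≈ 1.6036e+6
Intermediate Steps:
j = 1/4766 ≈ 0.00020982
F = 787 (F = -18 + 805 = 787)
(j - 4198)*(F + (-889 - 280)) = (1/4766 - 4198)*(787 + (-889 - 280)) = -20007667*(787 - 1169)/4766 = -20007667/4766*(-382) = 3821464397/2383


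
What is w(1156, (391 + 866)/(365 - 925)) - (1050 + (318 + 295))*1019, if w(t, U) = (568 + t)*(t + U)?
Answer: 41226813/140 ≈ 2.9448e+5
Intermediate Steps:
w(t, U) = (568 + t)*(U + t)
w(1156, (391 + 866)/(365 - 925)) - (1050 + (318 + 295))*1019 = (1156² + 568*((391 + 866)/(365 - 925)) + 568*1156 + ((391 + 866)/(365 - 925))*1156) - (1050 + (318 + 295))*1019 = (1336336 + 568*(1257/(-560)) + 656608 + (1257/(-560))*1156) - (1050 + 613)*1019 = (1336336 + 568*(1257*(-1/560)) + 656608 + (1257*(-1/560))*1156) - 1663*1019 = (1336336 + 568*(-1257/560) + 656608 - 1257/560*1156) - 1*1694597 = (1336336 - 89247/70 + 656608 - 363273/140) - 1694597 = 278470393/140 - 1694597 = 41226813/140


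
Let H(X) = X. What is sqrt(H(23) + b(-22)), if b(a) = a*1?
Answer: 1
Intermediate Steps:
b(a) = a
sqrt(H(23) + b(-22)) = sqrt(23 - 22) = sqrt(1) = 1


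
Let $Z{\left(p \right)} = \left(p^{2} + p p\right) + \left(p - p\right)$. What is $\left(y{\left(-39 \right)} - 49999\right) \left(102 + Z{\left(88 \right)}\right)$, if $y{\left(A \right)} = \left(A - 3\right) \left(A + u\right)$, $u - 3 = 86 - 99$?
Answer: $-747400190$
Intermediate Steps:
$u = -10$ ($u = 3 + \left(86 - 99\right) = 3 - 13 = -10$)
$Z{\left(p \right)} = 2 p^{2}$ ($Z{\left(p \right)} = \left(p^{2} + p^{2}\right) + 0 = 2 p^{2} + 0 = 2 p^{2}$)
$y{\left(A \right)} = \left(-10 + A\right) \left(-3 + A\right)$ ($y{\left(A \right)} = \left(A - 3\right) \left(A - 10\right) = \left(-3 + A\right) \left(-10 + A\right) = \left(-10 + A\right) \left(-3 + A\right)$)
$\left(y{\left(-39 \right)} - 49999\right) \left(102 + Z{\left(88 \right)}\right) = \left(\left(30 + \left(-39\right)^{2} - -507\right) - 49999\right) \left(102 + 2 \cdot 88^{2}\right) = \left(\left(30 + 1521 + 507\right) - 49999\right) \left(102 + 2 \cdot 7744\right) = \left(2058 - 49999\right) \left(102 + 15488\right) = \left(-47941\right) 15590 = -747400190$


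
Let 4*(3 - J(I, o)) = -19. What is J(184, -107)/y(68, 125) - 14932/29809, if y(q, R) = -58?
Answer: -4388303/6915688 ≈ -0.63454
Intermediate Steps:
J(I, o) = 31/4 (J(I, o) = 3 - ¼*(-19) = 3 + 19/4 = 31/4)
J(184, -107)/y(68, 125) - 14932/29809 = (31/4)/(-58) - 14932/29809 = (31/4)*(-1/58) - 14932*1/29809 = -31/232 - 14932/29809 = -4388303/6915688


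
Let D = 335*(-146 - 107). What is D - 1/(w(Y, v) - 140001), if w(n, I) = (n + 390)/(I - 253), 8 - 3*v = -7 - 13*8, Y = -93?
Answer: -7594177759265/89601531 ≈ -84755.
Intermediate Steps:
v = 119/3 (v = 8/3 - (-7 - 13*8)/3 = 8/3 - (-7 - 104)/3 = 8/3 - ⅓*(-111) = 8/3 + 37 = 119/3 ≈ 39.667)
w(n, I) = (390 + n)/(-253 + I)
D = -84755 (D = 335*(-253) = -84755)
D - 1/(w(Y, v) - 140001) = -84755 - 1/((390 - 93)/(-253 + 119/3) - 140001) = -84755 - 1/(297/(-640/3) - 140001) = -84755 - 1/(-3/640*297 - 140001) = -84755 - 1/(-891/640 - 140001) = -84755 - 1/(-89601531/640) = -84755 - 1*(-640/89601531) = -84755 + 640/89601531 = -7594177759265/89601531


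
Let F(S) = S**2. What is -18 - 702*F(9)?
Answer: -56880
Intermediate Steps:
-18 - 702*F(9) = -18 - 702*9**2 = -18 - 702*81 = -18 - 56862 = -56880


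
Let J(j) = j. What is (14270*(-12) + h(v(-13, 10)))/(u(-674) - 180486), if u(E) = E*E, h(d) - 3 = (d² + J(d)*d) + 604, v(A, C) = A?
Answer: -34059/54758 ≈ -0.62199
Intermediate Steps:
h(d) = 607 + 2*d² (h(d) = 3 + ((d² + d*d) + 604) = 3 + ((d² + d²) + 604) = 3 + (2*d² + 604) = 3 + (604 + 2*d²) = 607 + 2*d²)
u(E) = E²
(14270*(-12) + h(v(-13, 10)))/(u(-674) - 180486) = (14270*(-12) + (607 + 2*(-13)²))/((-674)² - 180486) = (-171240 + (607 + 2*169))/(454276 - 180486) = (-171240 + (607 + 338))/273790 = (-171240 + 945)*(1/273790) = -170295*1/273790 = -34059/54758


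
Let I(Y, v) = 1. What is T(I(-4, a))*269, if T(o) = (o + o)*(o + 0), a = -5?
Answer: 538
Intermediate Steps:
T(o) = 2*o² (T(o) = (2*o)*o = 2*o²)
T(I(-4, a))*269 = (2*1²)*269 = (2*1)*269 = 2*269 = 538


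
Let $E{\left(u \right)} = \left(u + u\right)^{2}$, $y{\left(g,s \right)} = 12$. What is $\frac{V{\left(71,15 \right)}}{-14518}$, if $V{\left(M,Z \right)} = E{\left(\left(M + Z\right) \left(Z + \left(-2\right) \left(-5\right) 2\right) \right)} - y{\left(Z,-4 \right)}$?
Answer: $- \frac{18120194}{7259} \approx -2496.2$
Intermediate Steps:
$E{\left(u \right)} = 4 u^{2}$ ($E{\left(u \right)} = \left(2 u\right)^{2} = 4 u^{2}$)
$V{\left(M,Z \right)} = -12 + 4 \left(20 + Z\right)^{2} \left(M + Z\right)^{2}$ ($V{\left(M,Z \right)} = 4 \left(\left(M + Z\right) \left(Z + \left(-2\right) \left(-5\right) 2\right)\right)^{2} - 12 = 4 \left(\left(M + Z\right) \left(Z + 10 \cdot 2\right)\right)^{2} - 12 = 4 \left(\left(M + Z\right) \left(Z + 20\right)\right)^{2} - 12 = 4 \left(\left(M + Z\right) \left(20 + Z\right)\right)^{2} - 12 = 4 \left(\left(20 + Z\right) \left(M + Z\right)\right)^{2} - 12 = 4 \left(20 + Z\right)^{2} \left(M + Z\right)^{2} - 12 = -12 + 4 \left(20 + Z\right)^{2} \left(M + Z\right)^{2}$)
$\frac{V{\left(71,15 \right)}}{-14518} = \frac{-12 + 4 \left(15^{2} + 20 \cdot 71 + 20 \cdot 15 + 71 \cdot 15\right)^{2}}{-14518} = \left(-12 + 4 \left(225 + 1420 + 300 + 1065\right)^{2}\right) \left(- \frac{1}{14518}\right) = \left(-12 + 4 \cdot 3010^{2}\right) \left(- \frac{1}{14518}\right) = \left(-12 + 4 \cdot 9060100\right) \left(- \frac{1}{14518}\right) = \left(-12 + 36240400\right) \left(- \frac{1}{14518}\right) = 36240388 \left(- \frac{1}{14518}\right) = - \frac{18120194}{7259}$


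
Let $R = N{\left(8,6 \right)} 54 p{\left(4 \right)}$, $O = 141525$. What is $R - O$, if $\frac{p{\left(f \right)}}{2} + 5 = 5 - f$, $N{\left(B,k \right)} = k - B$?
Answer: $-140661$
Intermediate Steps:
$p{\left(f \right)} = - 2 f$ ($p{\left(f \right)} = -10 + 2 \left(5 - f\right) = -10 - \left(-10 + 2 f\right) = - 2 f$)
$R = 864$ ($R = \left(6 - 8\right) 54 \left(\left(-2\right) 4\right) = \left(6 - 8\right) 54 \left(-8\right) = \left(-2\right) 54 \left(-8\right) = \left(-108\right) \left(-8\right) = 864$)
$R - O = 864 - 141525 = -140661$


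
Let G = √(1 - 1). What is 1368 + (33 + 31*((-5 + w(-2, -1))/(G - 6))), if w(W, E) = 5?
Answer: 1401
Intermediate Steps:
G = 0 (G = √0 = 0)
1368 + (33 + 31*((-5 + w(-2, -1))/(G - 6))) = 1368 + (33 + 31*((-5 + 5)/(0 - 6))) = 1368 + (33 + 31*(0/(-6))) = 1368 + (33 + 31*(0*(-⅙))) = 1368 + (33 + 31*0) = 1368 + (33 + 0) = 1368 + 33 = 1401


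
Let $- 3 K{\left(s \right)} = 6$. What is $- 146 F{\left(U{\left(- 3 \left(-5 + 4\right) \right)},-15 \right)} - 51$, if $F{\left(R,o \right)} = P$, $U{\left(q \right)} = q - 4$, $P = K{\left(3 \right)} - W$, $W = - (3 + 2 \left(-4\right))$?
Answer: $971$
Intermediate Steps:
$K{\left(s \right)} = -2$ ($K{\left(s \right)} = \left(- \frac{1}{3}\right) 6 = -2$)
$W = 5$ ($W = - (3 - 8) = \left(-1\right) \left(-5\right) = 5$)
$P = -7$ ($P = -2 - 5 = -7$)
$U{\left(q \right)} = -4 + q$
$F{\left(R,o \right)} = -7$
$- 146 F{\left(U{\left(- 3 \left(-5 + 4\right) \right)},-15 \right)} - 51 = \left(-146\right) \left(-7\right) - 51 = 1022 - 51 = 971$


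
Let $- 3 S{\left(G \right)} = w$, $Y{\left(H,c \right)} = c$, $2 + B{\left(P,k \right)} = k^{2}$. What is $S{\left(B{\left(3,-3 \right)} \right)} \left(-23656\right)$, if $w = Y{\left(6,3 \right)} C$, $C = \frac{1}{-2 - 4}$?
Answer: $- \frac{11828}{3} \approx -3942.7$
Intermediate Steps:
$B{\left(P,k \right)} = -2 + k^{2}$
$C = - \frac{1}{6}$ ($C = \frac{1}{-6} = - \frac{1}{6} \approx -0.16667$)
$w = - \frac{1}{2}$ ($w = 3 \left(- \frac{1}{6}\right) = - \frac{1}{2} \approx -0.5$)
$S{\left(G \right)} = \frac{1}{6}$ ($S{\left(G \right)} = \left(- \frac{1}{3}\right) \left(- \frac{1}{2}\right) = \frac{1}{6}$)
$S{\left(B{\left(3,-3 \right)} \right)} \left(-23656\right) = \frac{1}{6} \left(-23656\right) = - \frac{11828}{3}$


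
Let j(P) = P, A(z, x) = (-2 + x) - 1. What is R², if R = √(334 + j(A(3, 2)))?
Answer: 333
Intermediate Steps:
A(z, x) = -3 + x
R = 3*√37 (R = √(334 + (-3 + 2)) = √(334 - 1) = √333 = 3*√37 ≈ 18.248)
R² = (3*√37)² = 333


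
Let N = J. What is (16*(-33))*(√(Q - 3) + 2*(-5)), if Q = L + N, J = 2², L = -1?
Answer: 5280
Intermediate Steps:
J = 4
N = 4
Q = 3 (Q = -1 + 4 = 3)
(16*(-33))*(√(Q - 3) + 2*(-5)) = (16*(-33))*(√(3 - 3) + 2*(-5)) = -528*(√0 - 10) = -528*(0 - 10) = -528*(-10) = 5280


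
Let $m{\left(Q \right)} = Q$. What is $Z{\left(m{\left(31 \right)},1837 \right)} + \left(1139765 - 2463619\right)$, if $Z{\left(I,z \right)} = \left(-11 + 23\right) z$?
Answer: $-1301810$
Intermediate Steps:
$Z{\left(I,z \right)} = 12 z$
$Z{\left(m{\left(31 \right)},1837 \right)} + \left(1139765 - 2463619\right) = 12 \cdot 1837 + \left(1139765 - 2463619\right) = 22044 + \left(1139765 - 2463619\right) = 22044 - 1323854 = -1301810$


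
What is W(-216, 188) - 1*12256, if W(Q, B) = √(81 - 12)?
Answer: -12256 + √69 ≈ -12248.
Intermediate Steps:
W(Q, B) = √69
W(-216, 188) - 1*12256 = √69 - 1*12256 = √69 - 12256 = -12256 + √69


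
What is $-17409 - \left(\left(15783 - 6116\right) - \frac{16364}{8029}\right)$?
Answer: $- \frac{217376840}{8029} \approx -27074.0$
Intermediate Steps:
$-17409 - \left(\left(15783 - 6116\right) - \frac{16364}{8029}\right) = -17409 - \left(9667 - \frac{16364}{8029}\right) = -17409 - \frac{77599979}{8029} = - \frac{217376840}{8029}$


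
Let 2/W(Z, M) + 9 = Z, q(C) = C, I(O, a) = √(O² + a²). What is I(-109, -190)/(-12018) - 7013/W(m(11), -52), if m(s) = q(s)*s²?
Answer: -4635593 - √47981/12018 ≈ -4.6356e+6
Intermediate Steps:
m(s) = s³ (m(s) = s*s² = s³)
W(Z, M) = 2/(-9 + Z)
I(-109, -190)/(-12018) - 7013/W(m(11), -52) = √((-109)² + (-190)²)/(-12018) - 7013/(2/(-9 + 11³)) = √(11881 + 36100)*(-1/12018) - 7013/(2/(-9 + 1331)) = √47981*(-1/12018) - 7013/(2/1322) = -√47981/12018 - 7013/(2*(1/1322)) = -√47981/12018 - 7013/1/661 = -√47981/12018 - 7013*661 = -√47981/12018 - 4635593 = -4635593 - √47981/12018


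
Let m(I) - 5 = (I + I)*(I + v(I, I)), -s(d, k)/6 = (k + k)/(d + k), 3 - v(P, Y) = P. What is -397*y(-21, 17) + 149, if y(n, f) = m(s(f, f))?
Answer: 12456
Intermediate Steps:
v(P, Y) = 3 - P
s(d, k) = -12*k/(d + k) (s(d, k) = -6*(k + k)/(d + k) = -6*2*k/(d + k) = -12*k/(d + k))
m(I) = 5 + 6*I (m(I) = 5 + (I + I)*(I + (3 - I)) = 5 + (2*I)*3 = 5 + 6*I)
y(n, f) = -31 (y(n, f) = 5 + 6*(-12*f/(f + f)) = 5 + 6*(-12*f/(2*f)) = 5 + 6*(-12*f*1/(2*f)) = 5 + 6*(-6) = 5 - 36 = -31)
-397*y(-21, 17) + 149 = -397*(-31) + 149 = 12307 + 149 = 12456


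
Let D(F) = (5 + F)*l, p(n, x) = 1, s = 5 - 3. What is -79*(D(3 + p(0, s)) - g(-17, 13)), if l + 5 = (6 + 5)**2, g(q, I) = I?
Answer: -81449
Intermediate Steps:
s = 2
l = 116 (l = -5 + (6 + 5)**2 = -5 + 11**2 = -5 + 121 = 116)
D(F) = 580 + 116*F (D(F) = (5 + F)*116 = 580 + 116*F)
-79*(D(3 + p(0, s)) - g(-17, 13)) = -79*((580 + 116*(3 + 1)) - 1*13) = -79*((580 + 116*4) - 13) = -79*((580 + 464) - 13) = -79*(1044 - 13) = -79*1031 = -81449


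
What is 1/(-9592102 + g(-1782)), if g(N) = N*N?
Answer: -1/6416578 ≈ -1.5585e-7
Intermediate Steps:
g(N) = N²
1/(-9592102 + g(-1782)) = 1/(-9592102 + (-1782)²) = 1/(-9592102 + 3175524) = 1/(-6416578) = -1/6416578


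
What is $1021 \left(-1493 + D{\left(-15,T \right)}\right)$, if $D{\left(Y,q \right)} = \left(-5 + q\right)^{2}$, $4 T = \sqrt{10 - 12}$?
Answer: $- \frac{11991645}{8} - \frac{5105 i \sqrt{2}}{2} \approx -1.499 \cdot 10^{6} - 3609.8 i$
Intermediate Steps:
$T = \frac{i \sqrt{2}}{4}$ ($T = \frac{\sqrt{10 - 12}}{4} = \frac{\sqrt{-2}}{4} = \frac{i \sqrt{2}}{4} \approx 0.35355 i$)
$1021 \left(-1493 + D{\left(-15,T \right)}\right) = 1021 \left(-1493 + \left(-5 + \frac{i \sqrt{2}}{4}\right)^{2}\right) = -1524353 + 1021 \left(-5 + \frac{i \sqrt{2}}{4}\right)^{2}$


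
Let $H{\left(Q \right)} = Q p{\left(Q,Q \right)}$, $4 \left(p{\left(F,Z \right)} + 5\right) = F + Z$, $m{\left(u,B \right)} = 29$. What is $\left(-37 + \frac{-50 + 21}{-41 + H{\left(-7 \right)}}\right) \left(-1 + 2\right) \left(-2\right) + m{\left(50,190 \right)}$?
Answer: $\frac{3927}{37} \approx 106.14$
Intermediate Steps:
$p{\left(F,Z \right)} = -5 + \frac{F}{4} + \frac{Z}{4}$ ($p{\left(F,Z \right)} = -5 + \frac{F + Z}{4} = -5 + \left(\frac{F}{4} + \frac{Z}{4}\right) = -5 + \frac{F}{4} + \frac{Z}{4}$)
$H{\left(Q \right)} = Q \left(-5 + \frac{Q}{2}\right)$ ($H{\left(Q \right)} = Q \left(-5 + \frac{Q}{4} + \frac{Q}{4}\right) = Q \left(-5 + \frac{Q}{2}\right)$)
$\left(-37 + \frac{-50 + 21}{-41 + H{\left(-7 \right)}}\right) \left(-1 + 2\right) \left(-2\right) + m{\left(50,190 \right)} = \left(-37 + \frac{-50 + 21}{-41 + \frac{1}{2} \left(-7\right) \left(-10 - 7\right)}\right) \left(-1 + 2\right) \left(-2\right) + 29 = \left(-37 - \frac{29}{-41 + \frac{1}{2} \left(-7\right) \left(-17\right)}\right) 1 \left(-2\right) + 29 = \left(-37 - \frac{29}{-41 + \frac{119}{2}}\right) \left(-2\right) + 29 = \left(-37 - \frac{29}{\frac{37}{2}}\right) \left(-2\right) + 29 = \left(-37 - \frac{58}{37}\right) \left(-2\right) + 29 = \left(- \frac{1427}{37}\right) \left(-2\right) + 29 = \frac{2854}{37} + 29 = \frac{3927}{37}$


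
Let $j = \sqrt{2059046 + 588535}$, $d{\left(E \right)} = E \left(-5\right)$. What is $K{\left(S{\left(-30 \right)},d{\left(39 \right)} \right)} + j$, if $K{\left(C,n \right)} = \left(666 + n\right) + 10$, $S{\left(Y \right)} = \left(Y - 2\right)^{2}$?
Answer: $481 + \sqrt{2647581} \approx 2108.1$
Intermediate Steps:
$d{\left(E \right)} = - 5 E$
$S{\left(Y \right)} = \left(-2 + Y\right)^{2}$
$j = \sqrt{2647581} \approx 1627.1$
$K{\left(C,n \right)} = 676 + n$
$K{\left(S{\left(-30 \right)},d{\left(39 \right)} \right)} + j = \left(676 - 195\right) + \sqrt{2647581} = 481 + \sqrt{2647581}$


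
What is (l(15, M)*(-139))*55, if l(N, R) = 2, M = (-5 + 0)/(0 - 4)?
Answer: -15290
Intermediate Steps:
M = 5/4 (M = -5/(-4) = -5*(-¼) = 5/4 ≈ 1.2500)
(l(15, M)*(-139))*55 = (2*(-139))*55 = -278*55 = -15290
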